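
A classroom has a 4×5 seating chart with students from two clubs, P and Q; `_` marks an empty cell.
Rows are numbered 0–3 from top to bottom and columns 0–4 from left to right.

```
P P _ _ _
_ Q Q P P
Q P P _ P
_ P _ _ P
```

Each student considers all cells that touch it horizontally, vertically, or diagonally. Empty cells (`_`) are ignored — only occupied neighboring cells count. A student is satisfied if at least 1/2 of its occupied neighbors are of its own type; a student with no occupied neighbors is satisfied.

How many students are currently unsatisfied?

5

(0,0)P 1/2 ✓
(0,1)P 1/3 ✗
(1,1)Q 2/6 ✗
(1,2)Q 1/5 ✗
(1,3)P 3/4 ✓
(1,4)P 2/2 ✓
(2,0)Q 1/3 ✗
(2,1)P 2/5 ✗
(2,2)P 3/5 ✓
(2,4)P 3/3 ✓
(3,1)P 2/3 ✓
(3,4)P 1/1 ✓
Unsatisfied: (0,1), (1,1), (1,2), (2,0), (2,1) — 5 in total.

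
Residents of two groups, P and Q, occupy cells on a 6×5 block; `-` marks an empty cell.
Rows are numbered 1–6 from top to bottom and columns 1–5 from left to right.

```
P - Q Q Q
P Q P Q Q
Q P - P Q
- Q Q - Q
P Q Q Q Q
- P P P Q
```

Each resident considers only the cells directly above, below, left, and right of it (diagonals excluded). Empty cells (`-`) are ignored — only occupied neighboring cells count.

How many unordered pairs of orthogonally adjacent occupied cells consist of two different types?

Scan each occupied cell's neighbors to the right and below so each pair is counted once.
Row 1: P(1,1)–P(2,1)= Q(1,3)–Q(1,4)= Q(1,3)–P(2,3)≠ Q(1,4)–Q(1,5)= Q(1,4)–Q(2,4)= Q(1,5)–Q(2,5)=  → 1/6 unlike.
Row 2: P(2,1)–Q(2,2)≠ P(2,1)–Q(3,1)≠ Q(2,2)–P(2,3)≠ Q(2,2)–P(3,2)≠ P(2,3)–Q(2,4)≠ Q(2,4)–Q(2,5)= Q(2,4)–P(3,4)≠ Q(2,5)–Q(3,5)=  → 6/8 unlike.
Row 3: Q(3,1)–P(3,2)≠ P(3,2)–Q(4,2)≠ P(3,4)–Q(3,5)≠ Q(3,5)–Q(4,5)=  → 3/4 unlike.
Row 4: Q(4,2)–Q(4,3)= Q(4,2)–Q(5,2)= Q(4,3)–Q(5,3)= Q(4,5)–Q(5,5)=  → 0/4 unlike.
Row 5: P(5,1)–Q(5,2)≠ Q(5,2)–Q(5,3)= Q(5,2)–P(6,2)≠ Q(5,3)–Q(5,4)= Q(5,3)–P(6,3)≠ Q(5,4)–Q(5,5)= Q(5,4)–P(6,4)≠ Q(5,5)–Q(6,5)=  → 4/8 unlike.
Row 6: P(6,2)–P(6,3)= P(6,3)–P(6,4)= P(6,4)–Q(6,5)≠  → 1/3 unlike.
Total adjacent occupied pairs: 33; unlike-type pairs: 15.

15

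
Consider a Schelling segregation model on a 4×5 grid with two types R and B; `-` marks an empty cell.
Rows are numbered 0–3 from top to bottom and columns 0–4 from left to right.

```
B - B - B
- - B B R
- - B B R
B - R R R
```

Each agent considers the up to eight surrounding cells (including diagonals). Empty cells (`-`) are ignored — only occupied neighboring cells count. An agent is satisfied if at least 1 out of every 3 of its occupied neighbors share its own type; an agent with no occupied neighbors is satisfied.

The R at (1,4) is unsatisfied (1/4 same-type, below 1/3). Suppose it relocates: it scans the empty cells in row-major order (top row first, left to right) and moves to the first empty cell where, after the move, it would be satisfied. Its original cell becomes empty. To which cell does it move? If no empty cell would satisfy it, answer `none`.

Vacating (1,4). Empty cells in order:
  (0,1): 0/3 same-type → still unsatisfied.
  (0,3): 0/4 same-type → still unsatisfied.
  (1,0): 0/1 same-type → still unsatisfied.
  (1,1): 0/4 same-type → still unsatisfied.
  (2,0): 0/1 same-type → still unsatisfied.
  (2,1): 1/4 same-type → still unsatisfied.
  (3,1): 1/3 same-type → satisfied — stop here.

(3,1)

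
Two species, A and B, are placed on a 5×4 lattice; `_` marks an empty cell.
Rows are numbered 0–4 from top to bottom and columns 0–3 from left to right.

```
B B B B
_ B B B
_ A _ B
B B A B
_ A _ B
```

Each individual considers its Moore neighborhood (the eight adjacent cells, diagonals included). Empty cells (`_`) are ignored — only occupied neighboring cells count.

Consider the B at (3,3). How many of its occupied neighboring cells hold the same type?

2

Occupied neighbors of (3,3): (2,3)=B, (3,2)=A, (4,3)=B.
Same type (B): 2 of 3.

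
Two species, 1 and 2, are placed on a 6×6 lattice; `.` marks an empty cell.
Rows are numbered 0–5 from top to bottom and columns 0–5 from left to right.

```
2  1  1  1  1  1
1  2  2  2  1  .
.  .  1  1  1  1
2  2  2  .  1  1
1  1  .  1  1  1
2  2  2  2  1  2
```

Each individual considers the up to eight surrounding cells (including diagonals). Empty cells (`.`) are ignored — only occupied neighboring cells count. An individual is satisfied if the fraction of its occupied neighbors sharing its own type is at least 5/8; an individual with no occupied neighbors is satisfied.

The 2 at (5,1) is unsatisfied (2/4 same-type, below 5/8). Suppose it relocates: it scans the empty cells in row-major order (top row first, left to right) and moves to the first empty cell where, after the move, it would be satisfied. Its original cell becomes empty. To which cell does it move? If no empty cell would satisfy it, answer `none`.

Vacating (5,1). Empty cells in order:
  (1,5): 0/5 same-type → still unsatisfied.
  (2,0): 3/4 same-type → satisfied — stop here.

(2,0)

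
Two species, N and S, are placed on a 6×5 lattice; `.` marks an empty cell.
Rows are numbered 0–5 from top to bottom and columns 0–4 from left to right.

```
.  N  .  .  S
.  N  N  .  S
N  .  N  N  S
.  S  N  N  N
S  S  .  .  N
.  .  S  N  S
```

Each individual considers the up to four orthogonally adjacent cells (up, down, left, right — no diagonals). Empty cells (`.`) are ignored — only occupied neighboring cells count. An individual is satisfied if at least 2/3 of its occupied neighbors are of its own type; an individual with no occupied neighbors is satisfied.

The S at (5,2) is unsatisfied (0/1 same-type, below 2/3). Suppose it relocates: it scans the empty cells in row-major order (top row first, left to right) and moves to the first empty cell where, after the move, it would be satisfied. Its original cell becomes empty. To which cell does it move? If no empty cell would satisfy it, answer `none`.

(0,3)

Vacating (5,2). Empty cells in order:
  (0,0): 0/1 same-type → still unsatisfied.
  (0,2): 0/2 same-type → still unsatisfied.
  (0,3): 1/1 same-type → satisfied — stop here.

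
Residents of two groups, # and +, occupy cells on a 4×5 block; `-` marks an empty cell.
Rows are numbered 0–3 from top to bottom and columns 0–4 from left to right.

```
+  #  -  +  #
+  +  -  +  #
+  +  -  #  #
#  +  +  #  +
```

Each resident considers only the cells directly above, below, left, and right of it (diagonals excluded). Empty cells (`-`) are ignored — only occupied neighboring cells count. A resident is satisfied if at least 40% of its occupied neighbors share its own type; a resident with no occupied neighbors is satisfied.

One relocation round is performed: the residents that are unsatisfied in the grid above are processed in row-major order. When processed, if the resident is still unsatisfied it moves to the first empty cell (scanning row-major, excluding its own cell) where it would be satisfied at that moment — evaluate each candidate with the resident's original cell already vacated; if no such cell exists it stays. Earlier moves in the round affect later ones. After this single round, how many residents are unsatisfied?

2

Initially unsatisfied (in order): (0,1), (1,3), (3,0), (3,3), (3,4).
  (0,1): no empty cell satisfies it; stays.
  (1,3) → (0,2).
  (3,0) → (1,3).
  (3,3): no empty cell satisfies it; stays.
  (3,4) → (1,2).
Resulting grid:
+ # + + #
+ + + # #
+ + - # #
- + + # -
Unsatisfied now: (0,1), (0,3).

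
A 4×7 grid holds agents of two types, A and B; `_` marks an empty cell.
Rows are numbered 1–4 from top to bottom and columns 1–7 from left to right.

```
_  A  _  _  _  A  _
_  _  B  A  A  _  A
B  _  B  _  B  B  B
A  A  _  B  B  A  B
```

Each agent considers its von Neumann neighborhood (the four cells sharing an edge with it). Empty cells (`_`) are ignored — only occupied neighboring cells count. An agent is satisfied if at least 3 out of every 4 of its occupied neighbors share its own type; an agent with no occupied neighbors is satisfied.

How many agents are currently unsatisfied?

(1,2)A 0/0 ✓
(1,6)A 0/0 ✓
(2,3)B 1/2 ✗
(2,4)A 1/2 ✗
(2,5)A 1/2 ✗
(2,7)A 0/1 ✗
(3,1)B 0/1 ✗
(3,3)B 1/1 ✓
(3,5)B 2/3 ✗
(3,6)B 2/3 ✗
(3,7)B 2/3 ✗
(4,1)A 1/2 ✗
(4,2)A 1/1 ✓
(4,4)B 1/1 ✓
(4,5)B 2/3 ✗
(4,6)A 0/3 ✗
(4,7)B 1/2 ✗
Unsatisfied: (2,3), (2,4), (2,5), (2,7), (3,1), (3,5), (3,6), (3,7), (4,1), (4,5), (4,6), (4,7) — 12 in total.

12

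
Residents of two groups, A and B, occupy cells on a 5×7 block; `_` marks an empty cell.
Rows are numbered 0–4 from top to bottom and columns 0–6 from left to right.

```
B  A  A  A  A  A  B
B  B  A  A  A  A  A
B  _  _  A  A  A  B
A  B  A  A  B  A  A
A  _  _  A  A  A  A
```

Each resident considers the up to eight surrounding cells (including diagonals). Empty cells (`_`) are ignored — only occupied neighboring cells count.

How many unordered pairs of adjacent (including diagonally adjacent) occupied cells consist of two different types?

25

Scan each occupied cell's neighbors to the right and below (and the two forward diagonals) so each pair is counted once.
Row 0: B(0,0)–A(0,1)≠ B(0,0)–B(1,0)= B(0,0)–B(1,1)= A(0,1)–A(0,2)= A(0,1)–B(1,1)≠ A(0,1)–A(1,2)= A(0,1)–B(1,0)≠ A(0,2)–A(0,3)= A(0,2)–A(1,2)= A(0,2)–A(1,3)= A(0,2)–B(1,1)≠ A(0,3)–A(0,4)= A(0,3)–A(1,3)= A(0,3)–A(1,4)= A(0,3)–A(1,2)= A(0,4)–A(0,5)= A(0,4)–A(1,4)= A(0,4)–A(1,5)= A(0,4)–A(1,3)= A(0,5)–B(0,6)≠ A(0,5)–A(1,5)= A(0,5)–A(1,6)= A(0,5)–A(1,4)= B(0,6)–A(1,6)≠ B(0,6)–A(1,5)≠  → 7/25 unlike.
Row 1: B(1,0)–B(1,1)= B(1,0)–B(2,0)= B(1,1)–A(1,2)≠ B(1,1)–B(2,0)= A(1,2)–A(1,3)= A(1,2)–A(2,3)= A(1,3)–A(1,4)= A(1,3)–A(2,3)= A(1,3)–A(2,4)= A(1,4)–A(1,5)= A(1,4)–A(2,4)= A(1,4)–A(2,5)= A(1,4)–A(2,3)= A(1,5)–A(1,6)= A(1,5)–A(2,5)= A(1,5)–B(2,6)≠ A(1,5)–A(2,4)= A(1,6)–B(2,6)≠ A(1,6)–A(2,5)=  → 3/19 unlike.
Row 2: B(2,0)–A(3,0)≠ B(2,0)–B(3,1)= A(2,3)–A(2,4)= A(2,3)–A(3,3)= A(2,3)–B(3,4)≠ A(2,3)–A(3,2)= A(2,4)–A(2,5)= A(2,4)–B(3,4)≠ A(2,4)–A(3,5)= A(2,4)–A(3,3)= A(2,5)–B(2,6)≠ A(2,5)–A(3,5)= A(2,5)–A(3,6)= A(2,5)–B(3,4)≠ B(2,6)–A(3,6)≠ B(2,6)–A(3,5)≠  → 7/16 unlike.
Row 3: A(3,0)–B(3,1)≠ A(3,0)–A(4,0)= B(3,1)–A(3,2)≠ B(3,1)–A(4,0)≠ A(3,2)–A(3,3)= A(3,2)–A(4,3)= A(3,3)–B(3,4)≠ A(3,3)–A(4,3)= A(3,3)–A(4,4)= B(3,4)–A(3,5)≠ B(3,4)–A(4,4)≠ B(3,4)–A(4,5)≠ B(3,4)–A(4,3)≠ A(3,5)–A(3,6)= A(3,5)–A(4,5)= A(3,5)–A(4,6)= A(3,5)–A(4,4)= A(3,6)–A(4,6)= A(3,6)–A(4,5)=  → 8/19 unlike.
Row 4: A(4,3)–A(4,4)= A(4,4)–A(4,5)= A(4,5)–A(4,6)=  → 0/3 unlike.
Total adjacent occupied pairs: 82; unlike-type pairs: 25.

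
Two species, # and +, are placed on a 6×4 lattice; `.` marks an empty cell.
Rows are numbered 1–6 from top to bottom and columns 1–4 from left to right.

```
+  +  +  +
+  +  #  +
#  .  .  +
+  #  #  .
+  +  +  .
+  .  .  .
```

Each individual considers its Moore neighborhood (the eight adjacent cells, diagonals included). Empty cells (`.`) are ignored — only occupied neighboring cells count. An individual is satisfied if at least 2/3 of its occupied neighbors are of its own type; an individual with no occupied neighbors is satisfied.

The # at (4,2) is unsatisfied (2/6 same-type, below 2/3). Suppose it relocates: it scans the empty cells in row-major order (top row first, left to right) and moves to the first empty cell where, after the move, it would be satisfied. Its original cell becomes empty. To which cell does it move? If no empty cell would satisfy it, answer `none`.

Vacating (4,2). Empty cells in order:
  (3,2): 3/6 same-type → still unsatisfied.
  (3,3): 2/5 same-type → still unsatisfied.
  (4,4): 1/3 same-type → still unsatisfied.
  (5,4): 1/2 same-type → still unsatisfied.
  (6,2): 0/4 same-type → still unsatisfied.
  (6,3): 0/2 same-type → still unsatisfied.
  (6,4): 0/1 same-type → still unsatisfied.

none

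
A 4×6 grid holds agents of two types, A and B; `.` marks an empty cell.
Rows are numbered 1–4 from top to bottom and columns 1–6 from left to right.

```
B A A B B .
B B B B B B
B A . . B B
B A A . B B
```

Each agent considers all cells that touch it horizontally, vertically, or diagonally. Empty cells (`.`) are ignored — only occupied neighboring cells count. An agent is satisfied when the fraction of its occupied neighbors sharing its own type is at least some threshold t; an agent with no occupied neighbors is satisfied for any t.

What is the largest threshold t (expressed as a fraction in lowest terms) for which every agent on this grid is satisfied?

1/5

Row 1: (1,1)B 2/3 · (1,2)A 1/5 · (1,3)A 1/5 · (1,4)B 4/5 · (1,5)B 4/4
Row 2: (2,1)B 3/5 · (2,2)B 4/7 · (2,3)B 3/6 · (2,4)B 5/6 · (2,5)B 6/6 · (2,6)B 4/4
Row 3: (3,1)B 3/5 · (3,2)A 2/7 · (3,5)B 6/6 · (3,6)B 5/5
Row 4: (4,1)B 1/3 · (4,2)A 2/4 · (4,3)A 2/2 · (4,5)B 3/3 · (4,6)B 3/3
The smallest same-type fraction is 1/5 at (1,2), which reduces to 1/5. Any threshold above that leaves this agent unsatisfied.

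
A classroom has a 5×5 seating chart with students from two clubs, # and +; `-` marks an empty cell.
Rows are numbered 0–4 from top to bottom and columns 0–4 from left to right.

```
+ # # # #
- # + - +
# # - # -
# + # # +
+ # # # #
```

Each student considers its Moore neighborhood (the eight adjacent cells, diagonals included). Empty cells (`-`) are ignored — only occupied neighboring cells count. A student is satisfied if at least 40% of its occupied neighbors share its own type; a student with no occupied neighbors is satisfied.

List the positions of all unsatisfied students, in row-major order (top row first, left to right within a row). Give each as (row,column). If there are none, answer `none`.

(0,0)+ 0/2 unhappy
(0,1)# 2/4 ok
(0,2)# 3/4 ok
(0,3)# 2/4 ok
(0,4)# 1/2 ok
(1,1)# 4/6 ok
(1,2)+ 0/6 unhappy
(1,4)+ 0/3 unhappy
(2,0)# 3/4 ok
(2,1)# 4/6 ok
(2,3)# 2/5 ok
(3,0)# 3/5 ok
(3,1)+ 1/7 unhappy
(3,2)# 6/7 ok
(3,3)# 5/6 ok
(3,4)+ 0/4 unhappy
(4,0)+ 1/3 unhappy
(4,1)# 3/5 ok
(4,2)# 4/5 ok
(4,3)# 4/5 ok
(4,4)# 2/3 ok

(0,0), (1,2), (1,4), (3,1), (3,4), (4,0)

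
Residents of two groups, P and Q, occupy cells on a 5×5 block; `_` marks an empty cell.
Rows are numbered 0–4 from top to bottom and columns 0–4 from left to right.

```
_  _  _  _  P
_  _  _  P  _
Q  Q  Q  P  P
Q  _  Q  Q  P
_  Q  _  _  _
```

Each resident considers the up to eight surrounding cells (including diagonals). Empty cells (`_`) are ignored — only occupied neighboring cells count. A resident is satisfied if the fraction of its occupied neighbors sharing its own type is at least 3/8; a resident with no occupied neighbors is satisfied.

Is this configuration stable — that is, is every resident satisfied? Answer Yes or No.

Yes

(0,4)P 1/1 ok
(1,3)P 3/4 ok
(2,0)Q 2/2 ok
(2,1)Q 4/4 ok
(2,2)Q 3/5 ok
(2,3)P 3/6 ok
(2,4)P 3/4 ok
(3,0)Q 3/3 ok
(3,2)Q 4/5 ok
(3,3)Q 2/5 ok
(3,4)P 2/3 ok
(4,1)Q 2/2 ok
All meet the threshold, so the configuration is stable.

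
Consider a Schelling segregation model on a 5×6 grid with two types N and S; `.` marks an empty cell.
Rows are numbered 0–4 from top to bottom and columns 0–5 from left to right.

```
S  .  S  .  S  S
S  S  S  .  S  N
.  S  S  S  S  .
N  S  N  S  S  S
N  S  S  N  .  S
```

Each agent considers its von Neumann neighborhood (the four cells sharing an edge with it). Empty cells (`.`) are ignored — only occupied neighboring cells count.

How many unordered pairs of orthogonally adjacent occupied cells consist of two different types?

10

Scan each occupied cell's neighbors to the right and below so each pair is counted once.
From row 0: 1 unlike of 5 pairs (running 1/5).
From row 1: 1 unlike of 6 pairs (running 2/11).
From row 2: 1 unlike of 7 pairs (running 3/18).
From row 3: 5 unlike of 10 pairs (running 8/28).
From row 4: 2 unlike of 3 pairs (running 10/31).
Total adjacent occupied pairs: 31; unlike-type pairs: 10.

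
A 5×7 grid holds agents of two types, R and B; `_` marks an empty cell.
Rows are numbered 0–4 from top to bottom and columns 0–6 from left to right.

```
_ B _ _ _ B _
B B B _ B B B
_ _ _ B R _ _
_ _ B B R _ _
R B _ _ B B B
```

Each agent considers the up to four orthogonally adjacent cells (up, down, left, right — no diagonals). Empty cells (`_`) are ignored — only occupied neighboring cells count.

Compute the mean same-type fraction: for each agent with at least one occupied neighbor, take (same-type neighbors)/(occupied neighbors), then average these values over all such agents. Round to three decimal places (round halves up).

Row 0: (0,1)B 1/1 · (0,5)B 1/1
Row 1: (1,0)B 1/1 · (1,1)B 3/3 · (1,2)B 1/1 · (1,4)B 1/2 · (1,5)B 3/3 · (1,6)B 1/1
Row 2: (2,3)B 1/2 · (2,4)R 1/3
Row 3: (3,2)B 1/1 · (3,3)B 2/3 · (3,4)R 1/3
Row 4: (4,0)R 0/1 · (4,1)B 0/1 · (4,4)B 1/2 · (4,5)B 2/2 · (4,6)B 1/1
Sum over 18 agents: 1/1 + 1/1 + 1/1 + 3/3 + 1/1 + 1/2 + 3/3 + 1/1 + 1/2 + 1/3 + 1/1 + 2/3 + 1/3 + 0/1 + 0/1 + 1/2 + 2/2 + 1/1 = 77/6; mean = 77/6 ÷ 18 = 77/108 = 0.712962… → 0.713.

0.713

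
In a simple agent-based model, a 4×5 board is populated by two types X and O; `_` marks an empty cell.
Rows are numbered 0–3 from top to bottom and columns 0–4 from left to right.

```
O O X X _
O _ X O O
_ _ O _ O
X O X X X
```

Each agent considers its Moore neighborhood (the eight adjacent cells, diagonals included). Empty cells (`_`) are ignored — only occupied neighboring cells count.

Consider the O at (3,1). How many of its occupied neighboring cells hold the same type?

1

Occupied neighbors of (3,1): (2,2)=O, (3,0)=X, (3,2)=X.
Same type (O): 1 of 3.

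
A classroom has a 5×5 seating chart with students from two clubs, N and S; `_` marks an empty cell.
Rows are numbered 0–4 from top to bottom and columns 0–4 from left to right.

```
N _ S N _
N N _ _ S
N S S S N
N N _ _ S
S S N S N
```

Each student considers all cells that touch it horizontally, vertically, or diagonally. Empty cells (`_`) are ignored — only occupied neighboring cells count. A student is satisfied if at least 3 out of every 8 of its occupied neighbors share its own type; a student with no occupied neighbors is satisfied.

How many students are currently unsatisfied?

10

(0,0)N 2/2 ✓
(0,2)S 0/2 ✗
(0,3)N 0/2 ✗
(1,0)N 3/4 ✓
(1,1)N 3/6 ✓
(1,4)S 1/3 ✗
(2,0)N 4/5 ✓
(2,1)S 1/6 ✗
(2,2)S 2/4 ✓
(2,3)S 3/4 ✓
(2,4)N 0/3 ✗
(3,0)N 2/5 ✓
(3,1)N 3/7 ✓
(3,4)S 2/4 ✓
(4,0)S 1/3 ✗
(4,1)S 1/4 ✗
(4,2)N 1/3 ✗
(4,3)S 1/3 ✗
(4,4)N 0/2 ✗
Unsatisfied: (0,2), (0,3), (1,4), (2,1), (2,4), (4,0), (4,1), (4,2), (4,3), (4,4) — 10 in total.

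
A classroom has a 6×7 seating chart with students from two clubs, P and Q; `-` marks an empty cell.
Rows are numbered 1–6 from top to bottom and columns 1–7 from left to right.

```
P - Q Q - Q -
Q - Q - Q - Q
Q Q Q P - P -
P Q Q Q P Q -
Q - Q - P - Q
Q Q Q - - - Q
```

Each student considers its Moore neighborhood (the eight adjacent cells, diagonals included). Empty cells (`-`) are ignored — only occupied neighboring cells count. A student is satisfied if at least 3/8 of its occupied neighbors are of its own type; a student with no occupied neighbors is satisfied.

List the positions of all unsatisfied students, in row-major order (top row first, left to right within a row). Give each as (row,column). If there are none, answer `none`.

Row 1: (1,1)P 0/1 unhappy · (1,3)Q 2/2 ok · (1,4)Q 3/3 ok · (1,6)Q 2/2 ok
Row 2: (2,1)Q 2/3 ok · (2,3)Q 4/5 ok · (2,5)Q 2/4 ok · (2,7)Q 1/2 ok
Row 3: (3,1)Q 3/4 ok · (3,2)Q 6/7 ok · (3,3)Q 5/6 ok · (3,4)P 1/6 unhappy · (3,6)P 1/4 unhappy
Row 4: (4,1)P 0/4 unhappy · (4,2)Q 6/7 ok · (4,3)Q 5/6 ok · (4,4)Q 3/6 ok · (4,5)P 3/5 ok · (4,6)Q 1/4 unhappy
Row 5: (5,1)Q 3/4 ok · (5,3)Q 5/5 ok · (5,5)P 1/3 unhappy · (5,7)Q 2/2 ok
Row 6: (6,1)Q 2/2 ok · (6,2)Q 4/4 ok · (6,3)Q 2/2 ok · (6,7)Q 1/1 ok

(1,1), (3,4), (3,6), (4,1), (4,6), (5,5)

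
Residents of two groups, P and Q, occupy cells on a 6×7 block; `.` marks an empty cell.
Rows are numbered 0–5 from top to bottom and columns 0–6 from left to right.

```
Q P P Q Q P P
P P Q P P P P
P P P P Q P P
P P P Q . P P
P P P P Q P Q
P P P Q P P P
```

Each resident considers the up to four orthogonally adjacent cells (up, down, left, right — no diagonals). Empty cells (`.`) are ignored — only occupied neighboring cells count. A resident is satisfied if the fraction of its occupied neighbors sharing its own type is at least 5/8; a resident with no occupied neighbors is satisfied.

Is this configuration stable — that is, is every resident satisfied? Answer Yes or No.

No

Row 0: (0,0)Q 0/2 not · (0,1)P 2/3 satisfied · (0,2)P 1/3 not · (0,3)Q 1/3 not · (0,4)Q 1/3 not · (0,5)P 2/3 satisfied · (0,6)P 2/2 satisfied
Row 1: (1,0)P 2/3 satisfied · (1,1)P 3/4 satisfied · (1,2)Q 0/4 not · (1,3)P 2/4 not · (1,4)P 2/4 not · (1,5)P 4/4 satisfied · (1,6)P 3/3 satisfied
Row 2: (2,0)P 3/3 satisfied · (2,1)P 4/4 satisfied · (2,2)P 3/4 satisfied · (2,3)P 2/4 not · (2,4)Q 0/3 not · (2,5)P 3/4 satisfied · (2,6)P 3/3 satisfied
Row 3: (3,0)P 3/3 satisfied · (3,1)P 4/4 satisfied · (3,2)P 3/4 satisfied · (3,3)Q 0/3 not · (3,5)P 3/3 satisfied · (3,6)P 2/3 satisfied
Row 4: (4,0)P 3/3 satisfied · (4,1)P 4/4 satisfied · (4,2)P 4/4 satisfied · (4,3)P 1/4 not · (4,4)Q 0/3 not · (4,5)P 2/4 not · (4,6)Q 0/3 not
Row 5: (5,0)P 2/2 satisfied · (5,1)P 3/3 satisfied · (5,2)P 2/3 satisfied · (5,3)Q 0/3 not · (5,4)P 1/3 not · (5,5)P 3/3 satisfied · (5,6)P 1/2 not
For instance (0,0) has only 0/2 same-type neighbors, below 5/8.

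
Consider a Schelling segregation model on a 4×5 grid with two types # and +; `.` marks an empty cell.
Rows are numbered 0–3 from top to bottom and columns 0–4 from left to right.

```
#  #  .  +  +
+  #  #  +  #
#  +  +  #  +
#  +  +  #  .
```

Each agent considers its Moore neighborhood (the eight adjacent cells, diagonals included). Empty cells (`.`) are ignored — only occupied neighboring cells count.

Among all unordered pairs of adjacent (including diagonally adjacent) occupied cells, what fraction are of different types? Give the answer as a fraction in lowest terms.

Scan each occupied cell's neighbors to the right and below (and the two forward diagonals) so each pair is counted once.
From row 0: 5 unlike of 12 pairs (running 5/12).
From row 1: 10 unlike of 17 pairs (running 15/29).
From row 2: 8 unlike of 15 pairs (running 23/44).
From row 3: 2 unlike of 3 pairs (running 25/47).
Total adjacent occupied pairs: 47; unlike-type pairs: 25.
25/47 is already in lowest terms.

25/47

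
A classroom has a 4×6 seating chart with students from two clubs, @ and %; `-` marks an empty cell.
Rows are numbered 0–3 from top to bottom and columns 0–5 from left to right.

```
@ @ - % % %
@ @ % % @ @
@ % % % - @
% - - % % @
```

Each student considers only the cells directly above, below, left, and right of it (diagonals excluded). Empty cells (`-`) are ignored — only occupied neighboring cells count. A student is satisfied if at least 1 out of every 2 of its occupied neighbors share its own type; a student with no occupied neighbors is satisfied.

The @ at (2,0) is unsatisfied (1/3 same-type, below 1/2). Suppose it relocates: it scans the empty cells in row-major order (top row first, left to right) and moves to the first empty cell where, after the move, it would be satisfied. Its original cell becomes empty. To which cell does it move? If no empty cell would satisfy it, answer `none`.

(2,4)

Vacating (2,0). Empty cells in order:
  (0,2): 1/3 same-type → still unsatisfied.
  (2,4): 2/4 same-type → satisfied — stop here.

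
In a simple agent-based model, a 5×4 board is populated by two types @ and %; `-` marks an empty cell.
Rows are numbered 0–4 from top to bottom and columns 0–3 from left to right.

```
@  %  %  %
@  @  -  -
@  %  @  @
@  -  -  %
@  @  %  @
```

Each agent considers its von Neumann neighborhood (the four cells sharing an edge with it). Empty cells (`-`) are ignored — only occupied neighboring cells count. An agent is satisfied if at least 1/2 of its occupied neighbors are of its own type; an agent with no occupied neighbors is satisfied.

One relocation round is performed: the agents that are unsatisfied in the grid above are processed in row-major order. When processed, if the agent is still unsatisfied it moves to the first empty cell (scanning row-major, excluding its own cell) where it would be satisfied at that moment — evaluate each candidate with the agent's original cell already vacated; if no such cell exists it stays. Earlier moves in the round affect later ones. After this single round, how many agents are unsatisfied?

Initially unsatisfied (in order): (0,1), (1,1), (2,1), (3,3), (4,2), (4,3).
  (0,1) → (1,3).
  (1,1): now satisfied by earlier moves; stays.
  (2,1) → (1,2).
  (3,3) → (3,2).
  (4,2): no empty cell satisfies it; stays.
  (4,3) → (0,1).
Resulting grid:
@ @ % %
@ @ % %
@ - @ @
@ - % -
@ @ % -
Unsatisfied now: (2,2).

1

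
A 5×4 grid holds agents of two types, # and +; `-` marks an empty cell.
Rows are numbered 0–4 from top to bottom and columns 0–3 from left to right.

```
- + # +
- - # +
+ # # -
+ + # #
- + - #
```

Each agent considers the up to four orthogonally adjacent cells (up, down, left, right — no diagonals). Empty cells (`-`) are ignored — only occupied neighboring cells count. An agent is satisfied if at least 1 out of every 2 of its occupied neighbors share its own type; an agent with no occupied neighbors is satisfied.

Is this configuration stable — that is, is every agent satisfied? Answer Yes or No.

Row 0: (0,1)+ 0/1 unhappy · (0,2)# 1/3 unhappy · (0,3)+ 1/2 ok
Row 1: (1,2)# 2/3 ok · (1,3)+ 1/2 ok
Row 2: (2,0)+ 1/2 ok · (2,1)# 1/3 unhappy · (2,2)# 3/3 ok
Row 3: (3,0)+ 2/2 ok · (3,1)+ 2/4 ok · (3,2)# 2/3 ok · (3,3)# 2/2 ok
Row 4: (4,1)+ 1/1 ok · (4,3)# 1/1 ok
For instance (0,1) has only 0/1 same-type neighbors, below 1/2.

No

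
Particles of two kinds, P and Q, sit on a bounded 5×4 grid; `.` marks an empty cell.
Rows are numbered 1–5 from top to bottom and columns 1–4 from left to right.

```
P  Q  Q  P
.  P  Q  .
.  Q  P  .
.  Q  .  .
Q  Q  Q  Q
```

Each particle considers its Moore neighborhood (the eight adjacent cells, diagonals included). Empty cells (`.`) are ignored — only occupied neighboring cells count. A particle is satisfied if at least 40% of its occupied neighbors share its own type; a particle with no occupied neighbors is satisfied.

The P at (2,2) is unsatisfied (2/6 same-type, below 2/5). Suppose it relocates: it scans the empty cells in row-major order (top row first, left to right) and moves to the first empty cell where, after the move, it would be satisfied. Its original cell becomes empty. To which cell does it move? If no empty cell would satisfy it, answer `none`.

(2,4)

Vacating (2,2). Empty cells in order:
  (2,1): 1/3 same-type → still unsatisfied.
  (2,4): 2/4 same-type → satisfied — stop here.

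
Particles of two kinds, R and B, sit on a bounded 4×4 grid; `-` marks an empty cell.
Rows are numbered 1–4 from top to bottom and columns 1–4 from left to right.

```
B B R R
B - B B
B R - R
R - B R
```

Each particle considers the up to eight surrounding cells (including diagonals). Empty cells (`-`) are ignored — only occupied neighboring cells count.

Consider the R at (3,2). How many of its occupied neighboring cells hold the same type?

Occupied neighbors of (3,2): (2,1)=B, (2,3)=B, (3,1)=B, (4,1)=R, (4,3)=B.
Same type (R): 1 of 5.

1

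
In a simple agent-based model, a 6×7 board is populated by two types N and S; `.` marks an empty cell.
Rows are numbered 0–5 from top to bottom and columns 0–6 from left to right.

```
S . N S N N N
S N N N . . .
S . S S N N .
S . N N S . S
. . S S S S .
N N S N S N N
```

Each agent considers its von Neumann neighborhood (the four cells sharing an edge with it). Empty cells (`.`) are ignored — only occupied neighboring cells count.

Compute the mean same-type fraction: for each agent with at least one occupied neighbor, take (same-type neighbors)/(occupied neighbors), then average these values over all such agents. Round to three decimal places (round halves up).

Row 0: (0,0)S 1/1 · (0,2)N 1/2 · (0,3)S 0/3 · (0,4)N 1/2 · (0,5)N 2/2 · (0,6)N 1/1
Row 1: (1,0)S 2/3 · (1,1)N 1/2 · (1,2)N 3/4 · (1,3)N 1/3
Row 2: (2,0)S 2/2 · (2,2)S 1/3 · (2,3)S 1/4 · (2,4)N 1/3 · (2,5)N 1/1
Row 3: (3,0)S 1/1 · (3,2)N 1/3 · (3,3)N 1/4 · (3,4)S 1/3 · (3,6)S — no occupied neighbors
Row 4: (4,2)S 2/3 · (4,3)S 2/4 · (4,4)S 4/4 · (4,5)S 1/2
Row 5: (5,0)N 1/1 · (5,1)N 1/2 · (5,2)S 1/3 · (5,3)N 0/3 · (5,4)S 1/3 · (5,5)N 1/3 · (5,6)N 1/1
Sum over 30 agents: 1/1 + 1/2 + 0/3 + 1/2 + 2/2 + 1/1 + 2/3 + 1/2 + 3/4 + 1/3 + 2/2 + 1/3 + 1/4 + 1/3 + 1/1 + 1/1 + 1/3 + 1/4 + 1/3 + 2/3 + 2/4 + 4/4 + 1/2 + 1/1 + 1/2 + 1/3 + 0/3 + 1/3 + 1/3 + 1/1 = 69/4; mean = 69/4 ÷ 30 = 23/40 = 0.575 → 0.575.

0.575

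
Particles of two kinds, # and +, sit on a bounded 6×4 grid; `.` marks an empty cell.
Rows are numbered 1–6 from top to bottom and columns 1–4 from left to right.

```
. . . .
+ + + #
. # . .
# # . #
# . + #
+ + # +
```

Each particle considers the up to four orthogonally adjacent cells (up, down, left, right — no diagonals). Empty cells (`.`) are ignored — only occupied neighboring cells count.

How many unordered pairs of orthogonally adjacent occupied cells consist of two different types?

8

Scan each occupied cell's neighbors to the right and below so each pair is counted once.
From row 2: 2 unlike of 4 pairs (running 2/4).
From row 3: 0 unlike of 1 pairs (running 2/5).
From row 4: 0 unlike of 3 pairs (running 2/8).
From row 5: 4 unlike of 4 pairs (running 6/12).
From row 6: 2 unlike of 3 pairs (running 8/15).
Total adjacent occupied pairs: 15; unlike-type pairs: 8.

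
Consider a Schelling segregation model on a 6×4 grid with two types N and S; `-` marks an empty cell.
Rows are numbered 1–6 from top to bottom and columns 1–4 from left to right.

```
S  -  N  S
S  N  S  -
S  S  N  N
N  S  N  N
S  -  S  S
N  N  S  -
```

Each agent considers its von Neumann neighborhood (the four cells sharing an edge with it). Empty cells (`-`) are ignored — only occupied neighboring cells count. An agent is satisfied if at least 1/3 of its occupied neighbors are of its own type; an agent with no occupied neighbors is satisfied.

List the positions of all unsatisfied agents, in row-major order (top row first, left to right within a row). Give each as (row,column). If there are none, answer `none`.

Row 1: (1,1)S 1/1 ok · (1,3)N 0/2 unhappy · (1,4)S 0/1 unhappy
Row 2: (2,1)S 2/3 ok · (2,2)N 0/3 unhappy · (2,3)S 0/3 unhappy
Row 3: (3,1)S 2/3 ok · (3,2)S 2/4 ok · (3,3)N 2/4 ok · (3,4)N 2/2 ok
Row 4: (4,1)N 0/3 unhappy · (4,2)S 1/3 ok · (4,3)N 2/4 ok · (4,4)N 2/3 ok
Row 5: (5,1)S 0/2 unhappy · (5,3)S 2/3 ok · (5,4)S 1/2 ok
Row 6: (6,1)N 1/2 ok · (6,2)N 1/2 ok · (6,3)S 1/2 ok

(1,3), (1,4), (2,2), (2,3), (4,1), (5,1)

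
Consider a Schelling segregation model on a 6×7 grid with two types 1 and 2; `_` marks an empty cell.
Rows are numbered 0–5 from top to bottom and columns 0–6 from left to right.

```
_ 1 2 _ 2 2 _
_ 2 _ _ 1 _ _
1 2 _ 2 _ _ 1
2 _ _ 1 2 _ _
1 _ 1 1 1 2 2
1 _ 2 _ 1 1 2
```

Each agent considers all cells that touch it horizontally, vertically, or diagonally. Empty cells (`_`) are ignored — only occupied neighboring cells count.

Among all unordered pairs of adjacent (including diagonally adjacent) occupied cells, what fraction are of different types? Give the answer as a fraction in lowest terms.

20/39

Scan each occupied cell's neighbors to the right and below (and the two forward diagonals) so each pair is counted once.
From row 0: 4 unlike of 6 pairs (running 4/6).
From row 1: 2 unlike of 3 pairs (running 6/9).
From row 2: 3 unlike of 5 pairs (running 9/14).
From row 3: 4 unlike of 8 pairs (running 13/22).
From row 4: 6 unlike of 15 pairs (running 19/37).
From row 5: 1 unlike of 2 pairs (running 20/39).
Total adjacent occupied pairs: 39; unlike-type pairs: 20.
20/39 is already in lowest terms.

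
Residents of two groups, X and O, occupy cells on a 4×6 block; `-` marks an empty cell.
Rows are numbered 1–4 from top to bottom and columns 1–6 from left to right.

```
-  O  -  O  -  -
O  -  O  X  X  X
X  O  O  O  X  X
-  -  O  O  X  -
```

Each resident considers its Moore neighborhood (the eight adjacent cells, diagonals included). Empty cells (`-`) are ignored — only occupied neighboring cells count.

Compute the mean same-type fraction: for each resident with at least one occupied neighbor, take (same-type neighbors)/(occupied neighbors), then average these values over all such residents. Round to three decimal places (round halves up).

0.674

Row 1: (1,2)O 2/2 · (1,4)O 1/3
Row 2: (2,1)O 2/3 · (2,3)O 5/6 · (2,4)X 2/6 · (2,5)X 4/6 · (2,6)X 3/3
Row 3: (3,1)X 0/2 · (3,2)O 4/5 · (3,3)O 5/6 · (3,4)O 4/8 · (3,5)X 5/7 · (3,6)X 4/4
Row 4: (4,3)O 4/4 · (4,4)O 3/5 · (4,5)X 2/4
Sum over 16 residents: 2/2 + 1/3 + 2/3 + 5/6 + 2/6 + 4/6 + 3/3 + 0/2 + 4/5 + 5/6 + 4/8 + 5/7 + 4/4 + 4/4 + 3/5 + 2/4 = 1132/105; mean = 1132/105 ÷ 16 = 283/420 = 0.673809… → 0.674.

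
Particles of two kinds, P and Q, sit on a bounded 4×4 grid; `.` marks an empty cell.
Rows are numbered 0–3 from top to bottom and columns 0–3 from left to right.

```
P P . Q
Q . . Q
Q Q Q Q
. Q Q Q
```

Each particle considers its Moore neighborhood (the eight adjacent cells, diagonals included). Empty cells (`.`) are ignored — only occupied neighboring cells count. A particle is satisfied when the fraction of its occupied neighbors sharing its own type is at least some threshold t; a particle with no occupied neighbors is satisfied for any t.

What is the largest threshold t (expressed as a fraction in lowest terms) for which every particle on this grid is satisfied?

Row 0: (0,0)P 1/2 · (0,1)P 1/2 · (0,3)Q 1/1
Row 1: (1,0)Q 2/4 · (1,3)Q 3/3
Row 2: (2,0)Q 3/3 · (2,1)Q 5/5 · (2,2)Q 6/6 · (2,3)Q 4/4
Row 3: (3,1)Q 4/4 · (3,2)Q 5/5 · (3,3)Q 3/3
The smallest same-type fraction is 1/2 at (0,0), which reduces to 1/2. Any threshold above that leaves this particle unsatisfied.

1/2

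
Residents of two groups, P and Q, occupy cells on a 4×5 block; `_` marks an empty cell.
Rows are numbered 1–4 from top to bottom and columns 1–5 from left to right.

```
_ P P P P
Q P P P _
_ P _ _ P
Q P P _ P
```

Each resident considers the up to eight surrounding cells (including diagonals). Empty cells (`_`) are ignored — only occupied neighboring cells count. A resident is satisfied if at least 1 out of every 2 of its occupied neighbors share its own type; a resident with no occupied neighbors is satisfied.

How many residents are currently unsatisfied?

2

(1,2)P 3/4 ✓
(1,3)P 5/5 ✓
(1,4)P 4/4 ✓
(1,5)P 2/2 ✓
(2,1)Q 0/3 ✗
(2,2)P 4/5 ✓
(2,3)P 6/6 ✓
(2,4)P 5/5 ✓
(3,2)P 4/6 ✓
(3,5)P 2/2 ✓
(4,1)Q 0/2 ✗
(4,2)P 2/3 ✓
(4,3)P 2/2 ✓
(4,5)P 1/1 ✓
Unsatisfied: (2,1), (4,1) — 2 in total.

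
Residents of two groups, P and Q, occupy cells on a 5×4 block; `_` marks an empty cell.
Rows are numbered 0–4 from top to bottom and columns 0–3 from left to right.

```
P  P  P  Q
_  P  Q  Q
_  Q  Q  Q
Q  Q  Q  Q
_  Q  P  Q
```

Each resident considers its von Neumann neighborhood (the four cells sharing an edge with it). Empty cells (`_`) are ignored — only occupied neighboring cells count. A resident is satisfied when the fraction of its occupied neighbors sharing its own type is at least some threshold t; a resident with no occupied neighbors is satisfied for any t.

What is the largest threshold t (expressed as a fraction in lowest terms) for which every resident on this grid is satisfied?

0/1

Row 0: (0,0)P 1/1 · (0,1)P 3/3 · (0,2)P 1/3 · (0,3)Q 1/2
Row 1: (1,1)P 1/3 · (1,2)Q 2/4 · (1,3)Q 3/3
Row 2: (2,1)Q 2/3 · (2,2)Q 4/4 · (2,3)Q 3/3
Row 3: (3,0)Q 1/1 · (3,1)Q 4/4 · (3,2)Q 3/4 · (3,3)Q 3/3
Row 4: (4,1)Q 1/2 · (4,2)P 0/3 · (4,3)Q 1/2
The smallest same-type fraction is 0/3 at (4,2), which reduces to 0/1. Any threshold above that leaves this resident unsatisfied.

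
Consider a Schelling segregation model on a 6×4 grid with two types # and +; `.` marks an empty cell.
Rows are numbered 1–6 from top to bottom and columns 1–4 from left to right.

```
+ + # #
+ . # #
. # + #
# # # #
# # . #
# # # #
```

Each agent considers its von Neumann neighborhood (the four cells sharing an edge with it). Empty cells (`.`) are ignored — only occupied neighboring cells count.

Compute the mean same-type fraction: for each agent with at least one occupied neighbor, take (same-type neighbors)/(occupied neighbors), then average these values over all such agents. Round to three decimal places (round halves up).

0.841

(1,1)+ 2/2
(1,2)+ 1/2
(1,3)# 2/3
(1,4)# 2/2
(2,1)+ 1/1
(2,3)# 2/3
(2,4)# 3/3
(3,2)# 1/2
(3,3)+ 0/4
(3,4)# 2/3
(4,1)# 2/2
(4,2)# 4/4
(4,3)# 2/3
(4,4)# 3/3
(5,1)# 3/3
(5,2)# 3/3
(5,4)# 2/2
(6,1)# 2/2
(6,2)# 3/3
(6,3)# 2/2
(6,4)# 2/2
Sum over 21 agents: 2/2 + 1/2 + 2/3 + 2/2 + 1/1 + 2/3 + 3/3 + 1/2 + 0/4 + 2/3 + 2/2 + 4/4 + 2/3 + 3/3 + 3/3 + 3/3 + 2/2 + 2/2 + 3/3 + 2/2 + 2/2 = 53/3; mean = 53/3 ÷ 21 = 53/63 = 0.841269… → 0.841.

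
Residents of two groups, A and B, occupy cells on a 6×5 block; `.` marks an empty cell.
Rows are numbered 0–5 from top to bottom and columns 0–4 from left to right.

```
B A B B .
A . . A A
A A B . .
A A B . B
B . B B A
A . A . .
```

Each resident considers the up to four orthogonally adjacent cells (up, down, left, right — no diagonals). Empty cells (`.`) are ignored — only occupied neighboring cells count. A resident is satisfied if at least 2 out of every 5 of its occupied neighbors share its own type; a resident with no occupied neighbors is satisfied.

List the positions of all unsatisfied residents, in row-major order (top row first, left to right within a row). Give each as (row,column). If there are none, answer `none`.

(0,0), (0,1), (3,4), (4,0), (4,4), (5,0), (5,2)

(0,0)B 0/2 not
(0,1)A 0/2 not
(0,2)B 1/2 satisfied
(0,3)B 1/2 satisfied
(1,0)A 1/2 satisfied
(1,3)A 1/2 satisfied
(1,4)A 1/1 satisfied
(2,0)A 3/3 satisfied
(2,1)A 2/3 satisfied
(2,2)B 1/2 satisfied
(3,0)A 2/3 satisfied
(3,1)A 2/3 satisfied
(3,2)B 2/3 satisfied
(3,4)B 0/1 not
(4,0)B 0/2 not
(4,2)B 2/3 satisfied
(4,3)B 1/2 satisfied
(4,4)A 0/2 not
(5,0)A 0/1 not
(5,2)A 0/1 not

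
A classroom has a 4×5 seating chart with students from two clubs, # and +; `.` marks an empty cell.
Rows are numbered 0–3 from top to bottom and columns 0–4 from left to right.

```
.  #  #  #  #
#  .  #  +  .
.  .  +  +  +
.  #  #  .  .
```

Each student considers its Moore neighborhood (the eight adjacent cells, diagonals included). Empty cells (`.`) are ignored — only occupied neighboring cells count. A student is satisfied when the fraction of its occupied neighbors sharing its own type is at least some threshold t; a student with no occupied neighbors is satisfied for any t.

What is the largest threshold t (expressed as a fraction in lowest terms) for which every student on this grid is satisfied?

Row 0: (0,1)# 3/3 · (0,2)# 3/4 · (0,3)# 3/4 · (0,4)# 1/2
Row 1: (1,0)# 1/1 · (1,2)# 3/6 · (1,3)+ 3/7
Row 2: (2,2)+ 2/5 · (2,3)+ 3/5 · (2,4)+ 2/2
Row 3: (3,1)# 1/2 · (3,2)# 1/3
The smallest same-type fraction is 1/3 at (3,2), which reduces to 1/3. Any threshold above that leaves this student unsatisfied.

1/3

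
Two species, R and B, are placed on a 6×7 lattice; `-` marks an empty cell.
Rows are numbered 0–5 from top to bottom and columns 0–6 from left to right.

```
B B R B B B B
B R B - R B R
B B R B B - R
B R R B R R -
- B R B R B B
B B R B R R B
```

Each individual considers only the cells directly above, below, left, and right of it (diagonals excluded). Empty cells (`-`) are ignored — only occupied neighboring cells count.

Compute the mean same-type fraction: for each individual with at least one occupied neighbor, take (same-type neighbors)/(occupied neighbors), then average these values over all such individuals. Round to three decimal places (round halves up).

0.493

(0,0)B 2/2
(0,1)B 1/3
(0,2)R 0/3
(0,3)B 1/2
(0,4)B 2/3
(0,5)B 3/3
(0,6)B 1/2
(1,0)B 2/3
(1,1)R 0/4
(1,2)B 0/3
(1,4)R 0/3
(1,5)B 1/3
(1,6)R 1/3
(2,0)B 3/3
(2,1)B 1/4
(2,2)R 1/4
(2,3)B 2/3
(2,4)B 1/3
(2,6)R 1/1
(3,0)B 1/2
(3,1)R 1/4
(3,2)R 3/4
(3,3)B 2/4
(3,4)R 2/4
(3,5)R 1/2
(4,1)B 1/3
(4,2)R 2/4
(4,3)B 2/4
(4,4)R 2/4
(4,5)B 1/4
(4,6)B 2/2
(5,0)B 1/1
(5,1)B 2/3
(5,2)R 1/3
(5,3)B 1/3
(5,4)R 2/3
(5,5)R 1/3
(5,6)B 1/2
Sum over 38 individuals: 2/2 + 1/3 + 0/3 + 1/2 + 2/3 + 3/3 + 1/2 + 2/3 + 0/4 + 0/3 + 0/3 + 1/3 + 1/3 + 3/3 + 1/4 + 1/4 + 2/3 + 1/3 + 1/1 + 1/2 + 1/4 + 3/4 + 2/4 + 2/4 + 1/2 + 1/3 + 2/4 + 2/4 + 2/4 + 1/4 + 2/2 + 1/1 + 2/3 + 1/3 + 1/3 + 2/3 + 1/3 + 1/2 = 75/4; mean = 75/4 ÷ 38 = 75/152 = 0.493421… → 0.493.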